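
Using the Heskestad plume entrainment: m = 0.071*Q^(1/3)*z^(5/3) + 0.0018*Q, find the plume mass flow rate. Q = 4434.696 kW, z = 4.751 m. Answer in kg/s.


Q^(1/3) = 16.429
z^(5/3) = 13.427
First term = 0.071 * 16.429 * 13.427 = 15.662
Second term = 0.0018 * 4434.696 = 7.9825
m = 23.645 kg/s

23.645 kg/s


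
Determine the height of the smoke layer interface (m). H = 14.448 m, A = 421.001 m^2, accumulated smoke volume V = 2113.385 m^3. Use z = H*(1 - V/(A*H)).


V/(A*H) = 0.34745
1 - 0.34745 = 0.65255
z = 14.448 * 0.65255 = 9.4281 m

9.4281 m


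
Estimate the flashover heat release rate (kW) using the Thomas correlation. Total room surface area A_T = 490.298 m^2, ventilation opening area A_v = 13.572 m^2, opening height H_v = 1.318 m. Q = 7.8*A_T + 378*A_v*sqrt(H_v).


7.8*A_T = 3824.3
sqrt(H_v) = 1.1480
378*A_v*sqrt(H_v) = 5889.7
Q = 3824.3 + 5889.7 = 9714.0 kW

9714.0 kW


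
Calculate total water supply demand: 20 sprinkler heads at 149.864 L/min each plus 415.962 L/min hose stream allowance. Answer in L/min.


Sprinkler demand = 20 * 149.864 = 2997.28 L/min
Total = 2997.28 + 415.962 = 3413.242 L/min

3413.242 L/min


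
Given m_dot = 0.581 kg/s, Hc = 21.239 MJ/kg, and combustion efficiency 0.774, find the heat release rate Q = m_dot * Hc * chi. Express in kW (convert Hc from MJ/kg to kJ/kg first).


Hc = 21.239 MJ/kg = 21.239 * 1000 kJ/kg = 21239 kJ/kg
Q = 0.581 kg/s * 21239 kJ/kg * 0.774 = 9551.1 kW

9551.1 kW


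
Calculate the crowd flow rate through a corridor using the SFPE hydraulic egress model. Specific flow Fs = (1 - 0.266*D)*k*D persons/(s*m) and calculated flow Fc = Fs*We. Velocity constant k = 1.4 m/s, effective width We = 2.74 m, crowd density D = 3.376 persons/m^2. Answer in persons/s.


1 - 0.266*D = 1 - 0.266*3.376 = 0.10198
Fs = 0.10198 * 1.4 * 3.376 = 0.48202 persons/(s*m)
Fc = 0.48202 * 2.74 = 1.3207 persons/s

1.3207 persons/s


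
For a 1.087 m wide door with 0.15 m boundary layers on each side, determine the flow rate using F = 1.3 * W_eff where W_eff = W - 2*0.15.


W_eff = 1.087 - 0.30 = 0.787 m
F = 1.3 * 0.787 = 1.0231 persons/s

1.0231 persons/s


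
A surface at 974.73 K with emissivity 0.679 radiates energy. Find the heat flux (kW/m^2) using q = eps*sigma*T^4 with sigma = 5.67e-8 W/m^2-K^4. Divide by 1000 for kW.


T^4 = 9.0269e+11
q = 0.679 * 5.67e-8 * 9.0269e+11 / 1000 = 34.753 kW/m^2

34.753 kW/m^2


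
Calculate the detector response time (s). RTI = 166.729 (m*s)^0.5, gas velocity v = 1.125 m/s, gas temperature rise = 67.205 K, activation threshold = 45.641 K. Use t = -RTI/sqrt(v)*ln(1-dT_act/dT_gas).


dT_act/dT_gas = 0.67913
ln(1 - 0.67913) = -1.1367
t = -166.729 / sqrt(1.125) * -1.1367 = 178.69 s

178.69 s


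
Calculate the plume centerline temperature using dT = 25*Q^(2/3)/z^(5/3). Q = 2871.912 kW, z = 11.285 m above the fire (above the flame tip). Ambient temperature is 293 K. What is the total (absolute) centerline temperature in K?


Q^(2/3) = 202.04
z^(5/3) = 56.777
dT = 25 * 202.04 / 56.777 = 88.965 K
T = 293 + 88.965 = 381.96 K

381.96 K


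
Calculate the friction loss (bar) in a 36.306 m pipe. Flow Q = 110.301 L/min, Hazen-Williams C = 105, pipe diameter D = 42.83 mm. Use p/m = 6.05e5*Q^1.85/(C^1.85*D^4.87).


Q^1.85 = 6008.6
C^1.85 = 5485.3
D^4.87 = 8.8433e+07
p/m = 0.0074940 bar/m
p_total = 0.0074940 * 36.306 = 0.27208 bar

0.27208 bar


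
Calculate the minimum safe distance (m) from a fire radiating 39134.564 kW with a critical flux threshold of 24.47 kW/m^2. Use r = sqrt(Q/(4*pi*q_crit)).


4*pi*q_crit = 307.50
Q/(4*pi*q_crit) = 127.27
r = sqrt(127.27) = 11.281 m

11.281 m


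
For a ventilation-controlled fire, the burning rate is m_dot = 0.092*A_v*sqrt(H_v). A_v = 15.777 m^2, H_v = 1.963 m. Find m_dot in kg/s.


sqrt(H_v) = 1.4011
m_dot = 0.092 * 15.777 * 1.4011 = 2.0336 kg/s

2.0336 kg/s


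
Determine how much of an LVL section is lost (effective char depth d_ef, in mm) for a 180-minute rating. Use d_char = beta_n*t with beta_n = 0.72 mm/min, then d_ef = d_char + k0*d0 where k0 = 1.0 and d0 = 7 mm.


d_char = 0.72 * 180 = 129.6 mm
d_ef = 129.6 + 1.0*7 = 136.6 mm

136.6 mm


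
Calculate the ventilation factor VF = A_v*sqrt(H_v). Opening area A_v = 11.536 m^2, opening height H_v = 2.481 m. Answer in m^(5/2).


sqrt(H_v) = 1.5751
VF = 11.536 * 1.5751 = 18.171 m^(5/2)

18.171 m^(5/2)


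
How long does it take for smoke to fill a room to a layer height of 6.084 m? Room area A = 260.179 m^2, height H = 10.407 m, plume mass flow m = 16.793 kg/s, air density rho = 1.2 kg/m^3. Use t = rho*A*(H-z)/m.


H - z = 4.323 m
t = 1.2 * 260.179 * 4.323 / 16.793 = 80.373 s

80.373 s


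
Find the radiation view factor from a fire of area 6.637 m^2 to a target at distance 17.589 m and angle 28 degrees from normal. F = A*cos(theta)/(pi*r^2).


cos(28 deg) = 0.88295
pi*r^2 = 971.92
F = 6.637 * 0.88295 / 971.92 = 0.0060294

0.0060294


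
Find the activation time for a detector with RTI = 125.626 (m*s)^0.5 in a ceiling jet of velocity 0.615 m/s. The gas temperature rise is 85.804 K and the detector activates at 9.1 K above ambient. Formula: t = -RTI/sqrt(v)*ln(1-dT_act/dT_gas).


dT_act/dT_gas = 0.10606
ln(1 - 0.10606) = -0.11211
t = -125.626 / sqrt(0.615) * -0.11211 = 17.959 s

17.959 s


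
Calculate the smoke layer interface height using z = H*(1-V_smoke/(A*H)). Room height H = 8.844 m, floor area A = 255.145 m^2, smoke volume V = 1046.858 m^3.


V/(A*H) = 0.46393
1 - 0.46393 = 0.53607
z = 8.844 * 0.53607 = 4.7410 m

4.7410 m


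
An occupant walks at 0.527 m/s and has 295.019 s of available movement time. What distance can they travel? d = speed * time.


d = 0.527 * 295.019 = 155.48 m

155.48 m


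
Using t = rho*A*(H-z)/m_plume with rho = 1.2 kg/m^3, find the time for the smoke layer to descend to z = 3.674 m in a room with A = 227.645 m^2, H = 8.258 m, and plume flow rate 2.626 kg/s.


H - z = 4.584 m
t = 1.2 * 227.645 * 4.584 / 2.626 = 476.86 s

476.86 s


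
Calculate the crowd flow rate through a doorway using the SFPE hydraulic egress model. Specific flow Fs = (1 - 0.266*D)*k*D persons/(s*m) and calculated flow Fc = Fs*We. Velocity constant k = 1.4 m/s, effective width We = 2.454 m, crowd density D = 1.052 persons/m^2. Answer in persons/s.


1 - 0.266*D = 1 - 0.266*1.052 = 0.72017
Fs = 0.72017 * 1.4 * 1.052 = 1.0607 persons/(s*m)
Fc = 1.0607 * 2.454 = 2.6029 persons/s

2.6029 persons/s


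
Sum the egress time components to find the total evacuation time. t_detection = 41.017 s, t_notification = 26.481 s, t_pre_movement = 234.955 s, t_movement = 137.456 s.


Total = 41.017 + 26.481 + 234.955 + 137.456 = 439.909 s

439.909 s


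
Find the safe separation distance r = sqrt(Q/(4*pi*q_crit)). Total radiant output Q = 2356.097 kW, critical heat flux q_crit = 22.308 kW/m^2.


4*pi*q_crit = 280.33
Q/(4*pi*q_crit) = 8.4047
r = sqrt(8.4047) = 2.8991 m

2.8991 m


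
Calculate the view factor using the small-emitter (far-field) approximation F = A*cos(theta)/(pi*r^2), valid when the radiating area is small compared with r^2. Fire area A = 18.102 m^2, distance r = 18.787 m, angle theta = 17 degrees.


cos(17 deg) = 0.95630
pi*r^2 = 1108.8
F = 18.102 * 0.95630 / 1108.8 = 0.015612

0.015612


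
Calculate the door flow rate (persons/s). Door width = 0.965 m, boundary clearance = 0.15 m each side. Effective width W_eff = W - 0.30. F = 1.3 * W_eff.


W_eff = 0.965 - 0.30 = 0.665 m
F = 1.3 * 0.665 = 0.86450 persons/s

0.86450 persons/s


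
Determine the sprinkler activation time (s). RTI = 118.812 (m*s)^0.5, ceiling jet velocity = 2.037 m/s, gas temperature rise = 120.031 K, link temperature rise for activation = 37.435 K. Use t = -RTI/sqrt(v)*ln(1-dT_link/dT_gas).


dT_link/dT_gas = 0.31188
ln(1 - 0.31188) = -0.37379
t = -118.812 / sqrt(2.037) * -0.37379 = 31.117 s

31.117 s


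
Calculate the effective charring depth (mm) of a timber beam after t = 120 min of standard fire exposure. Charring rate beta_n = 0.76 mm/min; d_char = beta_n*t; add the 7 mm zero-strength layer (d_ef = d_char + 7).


d_char = 0.76 * 120 = 91.2 mm
d_ef = 91.2 + 1.0*7 = 98.2 mm

98.2 mm


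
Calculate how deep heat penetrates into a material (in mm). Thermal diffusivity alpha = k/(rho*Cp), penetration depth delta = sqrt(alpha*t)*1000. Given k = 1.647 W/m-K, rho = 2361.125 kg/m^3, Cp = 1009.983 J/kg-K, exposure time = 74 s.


alpha = 1.647 / (2361.125 * 1009.983) = 6.9065e-07 m^2/s
alpha * t = 5.1108e-05
delta = sqrt(5.1108e-05) * 1000 = 7.1490 mm

7.1490 mm


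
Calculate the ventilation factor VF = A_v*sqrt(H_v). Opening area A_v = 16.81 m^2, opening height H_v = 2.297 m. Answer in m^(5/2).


sqrt(H_v) = 1.5156
VF = 16.81 * 1.5156 = 25.477 m^(5/2)

25.477 m^(5/2)


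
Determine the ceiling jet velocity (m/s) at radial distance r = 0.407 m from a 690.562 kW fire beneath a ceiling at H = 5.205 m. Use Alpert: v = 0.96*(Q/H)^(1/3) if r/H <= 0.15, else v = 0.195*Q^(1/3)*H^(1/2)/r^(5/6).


r/H = 0.407 / 5.205 = 0.078194
r/H <= 0.15, so v = 0.96*(Q/H)^(1/3)
Q/H = 132.67
(Q/H)^(1/3) = 5.1003
v = 0.96 * 5.1003 = 4.8963 m/s

4.8963 m/s


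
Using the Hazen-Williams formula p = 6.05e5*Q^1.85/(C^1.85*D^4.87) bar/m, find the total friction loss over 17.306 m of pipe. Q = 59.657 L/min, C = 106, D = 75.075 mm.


Q^1.85 = 1927.4
C^1.85 = 5582.3
D^4.87 = 1.3604e+09
p/m = 0.00015355 bar/m
p_total = 0.00015355 * 17.306 = 0.0026573 bar

0.0026573 bar


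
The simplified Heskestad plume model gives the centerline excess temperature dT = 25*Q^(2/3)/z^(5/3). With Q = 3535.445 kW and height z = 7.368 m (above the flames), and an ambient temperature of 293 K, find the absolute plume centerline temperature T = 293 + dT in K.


Q^(2/3) = 232.08
z^(5/3) = 27.899
dT = 25 * 232.08 / 27.899 = 207.96 K
T = 293 + 207.96 = 500.96 K

500.96 K


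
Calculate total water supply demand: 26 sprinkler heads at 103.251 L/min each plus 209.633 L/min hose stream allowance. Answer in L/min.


Sprinkler demand = 26 * 103.251 = 2684.526 L/min
Total = 2684.526 + 209.633 = 2894.159 L/min

2894.159 L/min


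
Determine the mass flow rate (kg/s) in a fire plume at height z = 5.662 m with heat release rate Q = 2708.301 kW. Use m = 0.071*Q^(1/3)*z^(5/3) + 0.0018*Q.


Q^(1/3) = 13.939
z^(5/3) = 17.987
First term = 0.071 * 13.939 * 17.987 = 17.801
Second term = 0.0018 * 2708.301 = 4.8749
m = 22.676 kg/s

22.676 kg/s


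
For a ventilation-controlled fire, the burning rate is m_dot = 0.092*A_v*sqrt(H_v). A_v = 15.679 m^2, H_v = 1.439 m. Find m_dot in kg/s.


sqrt(H_v) = 1.1996
m_dot = 0.092 * 15.679 * 1.1996 = 1.7304 kg/s

1.7304 kg/s


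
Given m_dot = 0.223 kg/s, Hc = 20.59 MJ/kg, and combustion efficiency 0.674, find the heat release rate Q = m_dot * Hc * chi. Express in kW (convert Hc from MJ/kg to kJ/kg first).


Hc = 20.59 MJ/kg = 20.59 * 1000 kJ/kg = 20590 kJ/kg
Q = 0.223 kg/s * 20590 kJ/kg * 0.674 = 3094.7 kW

3094.7 kW


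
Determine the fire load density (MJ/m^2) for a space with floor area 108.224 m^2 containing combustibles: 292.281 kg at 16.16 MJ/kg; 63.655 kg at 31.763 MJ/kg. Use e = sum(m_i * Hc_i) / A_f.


Total energy = 292.281*16.16 + 63.655*31.763
= 4723.261 + 2021.874
= 6745.135 MJ
e = 6745.135 / 108.224 = 62.326 MJ/m^2

62.326 MJ/m^2


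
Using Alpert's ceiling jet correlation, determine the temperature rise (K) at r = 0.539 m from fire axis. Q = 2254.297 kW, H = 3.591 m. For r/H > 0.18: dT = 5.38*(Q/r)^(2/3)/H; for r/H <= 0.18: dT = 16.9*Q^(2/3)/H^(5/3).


r/H = 0.539 / 3.591 = 0.15010
r/H <= 0.18, so dT = 16.9*Q^(2/3)/H^(5/3)
Q^(2/3) = 171.93
H^(5/3) = 8.4209
dT = 16.9 * 171.93 / 8.4209 = 345.04 K

345.04 K


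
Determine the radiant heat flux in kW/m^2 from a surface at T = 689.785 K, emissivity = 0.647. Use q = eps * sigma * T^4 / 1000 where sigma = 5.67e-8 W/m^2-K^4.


T^4 = 2.2639e+11
q = 0.647 * 5.67e-8 * 2.2639e+11 / 1000 = 8.3051 kW/m^2

8.3051 kW/m^2


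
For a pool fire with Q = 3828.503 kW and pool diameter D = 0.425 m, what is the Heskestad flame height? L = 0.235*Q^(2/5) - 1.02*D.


Q^(2/5) = 27.115
0.235 * Q^(2/5) = 6.3721
1.02 * D = 0.43350
L = 5.9386 m

5.9386 m


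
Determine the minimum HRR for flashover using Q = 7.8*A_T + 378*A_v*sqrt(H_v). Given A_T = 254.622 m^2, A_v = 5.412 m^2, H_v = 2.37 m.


7.8*A_T = 1986.1
sqrt(H_v) = 1.5395
378*A_v*sqrt(H_v) = 3149.4
Q = 1986.1 + 3149.4 = 5135.4 kW

5135.4 kW


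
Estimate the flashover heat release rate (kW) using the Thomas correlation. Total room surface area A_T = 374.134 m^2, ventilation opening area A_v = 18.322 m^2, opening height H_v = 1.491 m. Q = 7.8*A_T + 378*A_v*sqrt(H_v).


7.8*A_T = 2918.2
sqrt(H_v) = 1.2211
378*A_v*sqrt(H_v) = 8456.8
Q = 2918.2 + 8456.8 = 11375 kW

11375 kW


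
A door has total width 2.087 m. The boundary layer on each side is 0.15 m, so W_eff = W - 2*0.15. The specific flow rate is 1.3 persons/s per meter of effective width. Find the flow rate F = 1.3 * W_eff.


W_eff = 2.087 - 0.30 = 1.787 m
F = 1.3 * 1.787 = 2.3231 persons/s

2.3231 persons/s


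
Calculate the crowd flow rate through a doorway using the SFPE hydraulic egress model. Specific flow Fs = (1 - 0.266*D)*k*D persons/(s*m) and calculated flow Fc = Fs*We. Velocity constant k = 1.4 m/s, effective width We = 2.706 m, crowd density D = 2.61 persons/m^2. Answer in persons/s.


1 - 0.266*D = 1 - 0.266*2.61 = 0.30574
Fs = 0.30574 * 1.4 * 2.61 = 1.1172 persons/(s*m)
Fc = 1.1172 * 2.706 = 3.0231 persons/s

3.0231 persons/s


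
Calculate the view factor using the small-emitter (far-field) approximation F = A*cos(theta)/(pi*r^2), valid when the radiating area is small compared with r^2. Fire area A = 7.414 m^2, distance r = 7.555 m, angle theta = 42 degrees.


cos(42 deg) = 0.74314
pi*r^2 = 179.32
F = 7.414 * 0.74314 / 179.32 = 0.030726

0.030726


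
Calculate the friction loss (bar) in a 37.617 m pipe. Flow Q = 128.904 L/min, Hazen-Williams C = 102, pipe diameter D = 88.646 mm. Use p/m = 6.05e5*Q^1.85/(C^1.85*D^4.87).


Q^1.85 = 8016.6
C^1.85 = 5198.9
D^4.87 = 3.0556e+09
p/m = 0.00030531 bar/m
p_total = 0.00030531 * 37.617 = 0.011485 bar

0.011485 bar


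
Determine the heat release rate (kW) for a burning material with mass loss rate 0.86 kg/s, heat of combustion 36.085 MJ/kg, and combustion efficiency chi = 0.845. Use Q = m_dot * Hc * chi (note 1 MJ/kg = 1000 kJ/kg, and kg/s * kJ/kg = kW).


Hc = 36.085 MJ/kg = 36.085 * 1000 kJ/kg = 36085 kJ/kg
Q = 0.86 kg/s * 36085 kJ/kg * 0.845 = 26223 kW

26223 kW


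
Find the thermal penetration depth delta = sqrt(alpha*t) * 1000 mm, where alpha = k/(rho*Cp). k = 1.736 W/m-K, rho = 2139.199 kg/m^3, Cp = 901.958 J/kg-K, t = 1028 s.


alpha = 1.736 / (2139.199 * 901.958) = 8.9973e-07 m^2/s
alpha * t = 0.00092492
delta = sqrt(0.00092492) * 1000 = 30.413 mm

30.413 mm


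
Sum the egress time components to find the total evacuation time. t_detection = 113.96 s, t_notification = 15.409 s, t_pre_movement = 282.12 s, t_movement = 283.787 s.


Total = 113.96 + 15.409 + 282.12 + 283.787 = 695.276 s

695.276 s


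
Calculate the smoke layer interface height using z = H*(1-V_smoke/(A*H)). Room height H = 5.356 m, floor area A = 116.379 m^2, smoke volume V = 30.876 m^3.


V/(A*H) = 0.049534
1 - 0.049534 = 0.95047
z = 5.356 * 0.95047 = 5.0907 m

5.0907 m


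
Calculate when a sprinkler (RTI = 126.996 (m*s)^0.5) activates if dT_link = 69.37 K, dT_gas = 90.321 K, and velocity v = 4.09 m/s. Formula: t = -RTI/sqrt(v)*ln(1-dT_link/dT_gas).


dT_link/dT_gas = 0.76804
ln(1 - 0.76804) = -1.4612
t = -126.996 / sqrt(4.09) * -1.4612 = 91.756 s

91.756 s


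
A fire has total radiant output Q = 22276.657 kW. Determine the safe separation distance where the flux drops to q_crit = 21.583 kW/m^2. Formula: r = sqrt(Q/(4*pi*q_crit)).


4*pi*q_crit = 271.22
Q/(4*pi*q_crit) = 82.135
r = sqrt(82.135) = 9.0628 m

9.0628 m


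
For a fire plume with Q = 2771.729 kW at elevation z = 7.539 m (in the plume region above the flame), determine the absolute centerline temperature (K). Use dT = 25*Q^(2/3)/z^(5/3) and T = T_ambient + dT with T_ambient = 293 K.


Q^(2/3) = 197.32
z^(5/3) = 28.986
dT = 25 * 197.32 / 28.986 = 170.18 K
T = 293 + 170.18 = 463.18 K

463.18 K


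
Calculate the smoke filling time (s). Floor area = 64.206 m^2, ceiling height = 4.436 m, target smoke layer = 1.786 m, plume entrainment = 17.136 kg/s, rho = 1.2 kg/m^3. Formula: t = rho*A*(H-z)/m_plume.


H - z = 2.65 m
t = 1.2 * 64.206 * 2.65 / 17.136 = 11.915 s

11.915 s


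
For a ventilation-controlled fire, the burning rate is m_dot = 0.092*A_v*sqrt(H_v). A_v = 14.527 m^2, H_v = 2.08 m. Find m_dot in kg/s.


sqrt(H_v) = 1.4422
m_dot = 0.092 * 14.527 * 1.4422 = 1.9275 kg/s

1.9275 kg/s


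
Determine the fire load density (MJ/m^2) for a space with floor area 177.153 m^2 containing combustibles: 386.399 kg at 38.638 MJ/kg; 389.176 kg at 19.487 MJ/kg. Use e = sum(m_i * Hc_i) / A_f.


Total energy = 386.399*38.638 + 389.176*19.487
= 14929.68 + 7583.873
= 22513.56 MJ
e = 22513.56 / 177.153 = 127.09 MJ/m^2

127.09 MJ/m^2


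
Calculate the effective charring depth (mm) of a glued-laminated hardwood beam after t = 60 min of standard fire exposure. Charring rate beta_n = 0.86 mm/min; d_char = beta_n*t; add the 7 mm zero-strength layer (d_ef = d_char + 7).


d_char = 0.86 * 60 = 51.6 mm
d_ef = 51.6 + 1.0*7 = 58.6 mm

58.6 mm


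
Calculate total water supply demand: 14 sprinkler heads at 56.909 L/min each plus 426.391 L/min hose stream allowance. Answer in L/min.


Sprinkler demand = 14 * 56.909 = 796.726 L/min
Total = 796.726 + 426.391 = 1223.117 L/min

1223.117 L/min


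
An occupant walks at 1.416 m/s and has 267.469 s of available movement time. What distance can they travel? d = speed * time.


d = 1.416 * 267.469 = 378.74 m

378.74 m


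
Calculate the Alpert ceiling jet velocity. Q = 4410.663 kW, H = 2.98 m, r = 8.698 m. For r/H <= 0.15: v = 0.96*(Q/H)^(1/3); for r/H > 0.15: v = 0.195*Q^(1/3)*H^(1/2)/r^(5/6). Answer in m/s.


r/H = 8.698 / 2.98 = 2.9188
r/H > 0.15, so v = 0.195*Q^(1/3)*H^(1/2)/r^(5/6)
Q^(1/3) = 16.400
H^(1/2) = 1.7263
r^(5/6) = 6.0653
v = 0.195 * 16.400 * 1.7263 / 6.0653 = 0.91018 m/s

0.91018 m/s


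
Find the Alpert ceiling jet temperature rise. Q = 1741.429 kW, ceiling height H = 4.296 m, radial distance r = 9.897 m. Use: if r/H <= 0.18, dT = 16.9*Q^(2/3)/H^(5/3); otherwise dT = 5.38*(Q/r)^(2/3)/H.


r/H = 9.897 / 4.296 = 2.3038
r/H > 0.18, so dT = 5.38*(Q/r)^(2/3)/H
Q/r = 175.96
(Q/r)^(2/3) = 31.400
dT = 5.38 * 31.400 / 4.296 = 39.324 K

39.324 K


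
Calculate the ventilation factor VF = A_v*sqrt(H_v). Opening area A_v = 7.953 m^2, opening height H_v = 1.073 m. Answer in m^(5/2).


sqrt(H_v) = 1.0359
VF = 7.953 * 1.0359 = 8.2382 m^(5/2)

8.2382 m^(5/2)


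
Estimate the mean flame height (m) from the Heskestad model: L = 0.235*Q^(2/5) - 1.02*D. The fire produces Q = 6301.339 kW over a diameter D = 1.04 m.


Q^(2/5) = 33.096
0.235 * Q^(2/5) = 7.7775
1.02 * D = 1.0608
L = 6.7167 m

6.7167 m


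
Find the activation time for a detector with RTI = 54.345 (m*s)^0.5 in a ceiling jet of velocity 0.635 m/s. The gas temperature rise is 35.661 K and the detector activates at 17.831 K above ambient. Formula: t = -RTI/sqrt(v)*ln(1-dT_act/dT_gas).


dT_act/dT_gas = 0.50001
ln(1 - 0.50001) = -0.69318
t = -54.345 / sqrt(0.635) * -0.69318 = 47.273 s

47.273 s


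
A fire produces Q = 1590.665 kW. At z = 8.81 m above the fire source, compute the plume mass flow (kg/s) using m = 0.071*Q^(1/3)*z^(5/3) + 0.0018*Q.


Q^(1/3) = 11.673
z^(5/3) = 37.580
First term = 0.071 * 11.673 * 37.580 = 31.147
Second term = 0.0018 * 1590.665 = 2.8632
m = 34.010 kg/s

34.010 kg/s


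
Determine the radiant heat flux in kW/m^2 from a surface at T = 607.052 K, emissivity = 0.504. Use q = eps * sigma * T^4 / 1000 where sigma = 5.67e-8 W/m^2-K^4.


T^4 = 1.3580e+11
q = 0.504 * 5.67e-8 * 1.3580e+11 / 1000 = 3.8808 kW/m^2

3.8808 kW/m^2


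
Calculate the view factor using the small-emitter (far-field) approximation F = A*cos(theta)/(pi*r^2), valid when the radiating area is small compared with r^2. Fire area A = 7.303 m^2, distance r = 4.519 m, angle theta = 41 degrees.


cos(41 deg) = 0.75471
pi*r^2 = 64.156
F = 7.303 * 0.75471 / 64.156 = 0.085911

0.085911


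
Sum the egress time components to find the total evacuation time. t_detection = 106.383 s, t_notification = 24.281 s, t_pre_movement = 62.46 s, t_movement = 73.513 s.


Total = 106.383 + 24.281 + 62.46 + 73.513 = 266.637 s

266.637 s


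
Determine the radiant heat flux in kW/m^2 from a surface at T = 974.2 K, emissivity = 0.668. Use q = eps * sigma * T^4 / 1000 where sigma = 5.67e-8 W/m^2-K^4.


T^4 = 9.0073e+11
q = 0.668 * 5.67e-8 * 9.0073e+11 / 1000 = 34.116 kW/m^2

34.116 kW/m^2


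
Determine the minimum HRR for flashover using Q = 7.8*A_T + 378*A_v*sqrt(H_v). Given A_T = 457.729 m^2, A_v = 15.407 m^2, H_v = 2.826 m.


7.8*A_T = 3570.3
sqrt(H_v) = 1.6811
378*A_v*sqrt(H_v) = 9790.3
Q = 3570.3 + 9790.3 = 13361 kW

13361 kW


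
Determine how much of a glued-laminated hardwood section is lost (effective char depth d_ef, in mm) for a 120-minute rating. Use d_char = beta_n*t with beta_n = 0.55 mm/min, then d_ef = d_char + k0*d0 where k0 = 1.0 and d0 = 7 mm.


d_char = 0.55 * 120 = 66 mm
d_ef = 66 + 1.0*7 = 73 mm

73 mm


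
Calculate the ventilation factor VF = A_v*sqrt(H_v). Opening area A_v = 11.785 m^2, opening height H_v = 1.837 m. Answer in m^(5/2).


sqrt(H_v) = 1.3554
VF = 11.785 * 1.3554 = 15.973 m^(5/2)

15.973 m^(5/2)


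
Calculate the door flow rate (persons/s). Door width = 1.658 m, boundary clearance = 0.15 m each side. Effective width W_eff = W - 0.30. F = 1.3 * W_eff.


W_eff = 1.658 - 0.30 = 1.358 m
F = 1.3 * 1.358 = 1.7654 persons/s

1.7654 persons/s


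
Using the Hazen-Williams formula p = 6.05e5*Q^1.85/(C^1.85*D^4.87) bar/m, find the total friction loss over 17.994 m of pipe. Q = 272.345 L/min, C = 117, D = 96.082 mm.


Q^1.85 = 31987
C^1.85 = 6701.1
D^4.87 = 4.5234e+09
p/m = 0.00063843 bar/m
p_total = 0.00063843 * 17.994 = 0.011488 bar

0.011488 bar


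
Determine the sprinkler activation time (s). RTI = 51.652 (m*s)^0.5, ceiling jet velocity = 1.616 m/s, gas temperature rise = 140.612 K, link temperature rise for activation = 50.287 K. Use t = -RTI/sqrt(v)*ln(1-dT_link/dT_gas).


dT_link/dT_gas = 0.35763
ln(1 - 0.35763) = -0.44259
t = -51.652 / sqrt(1.616) * -0.44259 = 17.983 s

17.983 s


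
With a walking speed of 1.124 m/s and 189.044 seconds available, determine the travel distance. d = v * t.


d = 1.124 * 189.044 = 212.49 m

212.49 m


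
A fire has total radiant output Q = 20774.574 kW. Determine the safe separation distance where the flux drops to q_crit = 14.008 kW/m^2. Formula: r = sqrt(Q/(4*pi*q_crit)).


4*pi*q_crit = 176.03
Q/(4*pi*q_crit) = 118.02
r = sqrt(118.02) = 10.864 m

10.864 m


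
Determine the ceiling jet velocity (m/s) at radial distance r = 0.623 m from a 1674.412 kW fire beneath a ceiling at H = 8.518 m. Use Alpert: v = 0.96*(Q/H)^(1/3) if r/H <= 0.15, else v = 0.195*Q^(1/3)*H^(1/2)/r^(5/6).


r/H = 0.623 / 8.518 = 0.073139
r/H <= 0.15, so v = 0.96*(Q/H)^(1/3)
Q/H = 196.57
(Q/H)^(1/3) = 5.8144
v = 0.96 * 5.8144 = 5.5819 m/s

5.5819 m/s


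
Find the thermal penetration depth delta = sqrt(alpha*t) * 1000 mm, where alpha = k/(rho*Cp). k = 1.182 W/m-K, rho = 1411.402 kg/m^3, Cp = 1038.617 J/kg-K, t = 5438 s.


alpha = 1.182 / (1411.402 * 1038.617) = 8.0633e-07 m^2/s
alpha * t = 0.0043848
delta = sqrt(0.0043848) * 1000 = 66.218 mm

66.218 mm


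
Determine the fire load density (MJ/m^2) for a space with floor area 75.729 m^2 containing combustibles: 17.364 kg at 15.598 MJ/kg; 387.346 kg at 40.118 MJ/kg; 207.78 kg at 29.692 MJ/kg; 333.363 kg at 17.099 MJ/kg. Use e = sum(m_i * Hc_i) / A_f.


Total energy = 17.364*15.598 + 387.346*40.118 + 207.78*29.692 + 333.363*17.099
= 270.8437 + 15539.55 + 6169.404 + 5700.174
= 27679.97 MJ
e = 27679.97 / 75.729 = 365.51 MJ/m^2

365.51 MJ/m^2


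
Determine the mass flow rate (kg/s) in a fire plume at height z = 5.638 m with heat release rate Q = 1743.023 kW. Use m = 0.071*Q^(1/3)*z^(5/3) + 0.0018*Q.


Q^(1/3) = 12.035
z^(5/3) = 17.860
First term = 0.071 * 12.035 * 17.860 = 15.260
Second term = 0.0018 * 1743.023 = 3.1374
m = 18.398 kg/s

18.398 kg/s


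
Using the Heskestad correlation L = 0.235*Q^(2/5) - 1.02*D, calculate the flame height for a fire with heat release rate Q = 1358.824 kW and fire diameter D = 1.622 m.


Q^(2/5) = 17.917
0.235 * Q^(2/5) = 4.2105
1.02 * D = 1.6544
L = 2.5561 m

2.5561 m


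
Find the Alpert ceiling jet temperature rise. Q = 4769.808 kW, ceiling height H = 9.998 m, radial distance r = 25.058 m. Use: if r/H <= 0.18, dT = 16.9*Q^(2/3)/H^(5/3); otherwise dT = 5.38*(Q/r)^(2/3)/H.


r/H = 25.058 / 9.998 = 2.5063
r/H > 0.18, so dT = 5.38*(Q/r)^(2/3)/H
Q/r = 190.35
(Q/r)^(2/3) = 33.090
dT = 5.38 * 33.090 / 9.998 = 17.806 K

17.806 K


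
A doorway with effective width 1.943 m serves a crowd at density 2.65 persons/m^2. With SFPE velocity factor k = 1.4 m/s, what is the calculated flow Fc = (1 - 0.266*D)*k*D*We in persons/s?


1 - 0.266*D = 1 - 0.266*2.65 = 0.29510
Fs = 0.29510 * 1.4 * 2.65 = 1.0948 persons/(s*m)
Fc = 1.0948 * 1.943 = 2.1272 persons/s

2.1272 persons/s


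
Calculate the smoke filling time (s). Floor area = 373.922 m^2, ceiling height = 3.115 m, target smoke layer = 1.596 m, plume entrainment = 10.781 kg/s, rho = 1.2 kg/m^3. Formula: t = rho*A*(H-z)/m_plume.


H - z = 1.519 m
t = 1.2 * 373.922 * 1.519 / 10.781 = 63.221 s

63.221 s


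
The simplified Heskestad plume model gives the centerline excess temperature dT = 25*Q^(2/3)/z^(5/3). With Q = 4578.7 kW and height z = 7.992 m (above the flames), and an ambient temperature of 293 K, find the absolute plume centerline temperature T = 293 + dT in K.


Q^(2/3) = 275.74
z^(5/3) = 31.947
dT = 25 * 275.74 / 31.947 = 215.78 K
T = 293 + 215.78 = 508.78 K

508.78 K


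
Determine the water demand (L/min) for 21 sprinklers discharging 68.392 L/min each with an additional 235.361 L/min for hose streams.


Sprinkler demand = 21 * 68.392 = 1436.232 L/min
Total = 1436.232 + 235.361 = 1671.593 L/min

1671.593 L/min


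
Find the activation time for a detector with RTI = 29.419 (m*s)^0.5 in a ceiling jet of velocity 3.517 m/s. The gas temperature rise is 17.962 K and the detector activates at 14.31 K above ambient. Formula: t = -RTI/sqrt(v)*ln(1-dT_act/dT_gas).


dT_act/dT_gas = 0.79668
ln(1 - 0.79668) = -1.5930
t = -29.419 / sqrt(3.517) * -1.5930 = 24.989 s

24.989 s


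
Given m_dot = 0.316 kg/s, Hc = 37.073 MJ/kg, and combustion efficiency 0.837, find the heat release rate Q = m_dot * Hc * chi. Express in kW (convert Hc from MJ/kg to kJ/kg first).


Hc = 37.073 MJ/kg = 37.073 * 1000 kJ/kg = 37073 kJ/kg
Q = 0.316 kg/s * 37073 kJ/kg * 0.837 = 9805.5 kW

9805.5 kW


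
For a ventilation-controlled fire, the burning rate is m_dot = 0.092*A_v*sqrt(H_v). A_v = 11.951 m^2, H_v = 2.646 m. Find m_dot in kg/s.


sqrt(H_v) = 1.6267
m_dot = 0.092 * 11.951 * 1.6267 = 1.7885 kg/s

1.7885 kg/s


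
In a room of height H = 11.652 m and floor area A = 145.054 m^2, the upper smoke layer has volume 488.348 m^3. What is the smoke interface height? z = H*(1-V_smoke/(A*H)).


V/(A*H) = 0.28893
1 - 0.28893 = 0.71107
z = 11.652 * 0.71107 = 8.2853 m

8.2853 m


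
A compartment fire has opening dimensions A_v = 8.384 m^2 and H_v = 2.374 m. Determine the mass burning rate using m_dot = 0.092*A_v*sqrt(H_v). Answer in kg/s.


sqrt(H_v) = 1.5408
m_dot = 0.092 * 8.384 * 1.5408 = 1.1884 kg/s

1.1884 kg/s


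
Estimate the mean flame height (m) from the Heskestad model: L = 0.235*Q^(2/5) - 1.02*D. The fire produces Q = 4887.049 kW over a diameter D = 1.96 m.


Q^(2/5) = 29.896
0.235 * Q^(2/5) = 7.0257
1.02 * D = 1.9992
L = 5.0265 m

5.0265 m


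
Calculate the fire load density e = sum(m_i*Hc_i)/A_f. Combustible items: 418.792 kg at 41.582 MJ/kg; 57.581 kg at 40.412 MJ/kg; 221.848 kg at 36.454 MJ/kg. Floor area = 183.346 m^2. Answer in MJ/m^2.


Total energy = 418.792*41.582 + 57.581*40.412 + 221.848*36.454
= 17414.21 + 2326.963 + 8087.247
= 27828.42 MJ
e = 27828.42 / 183.346 = 151.78 MJ/m^2

151.78 MJ/m^2


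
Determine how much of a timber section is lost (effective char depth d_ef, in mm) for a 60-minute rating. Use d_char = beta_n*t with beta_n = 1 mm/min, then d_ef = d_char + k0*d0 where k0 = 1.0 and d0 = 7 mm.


d_char = 1 * 60 = 60 mm
d_ef = 60 + 1.0*7 = 67 mm

67 mm


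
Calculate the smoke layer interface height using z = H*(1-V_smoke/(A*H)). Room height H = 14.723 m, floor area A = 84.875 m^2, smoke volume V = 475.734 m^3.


V/(A*H) = 0.38070
1 - 0.38070 = 0.61930
z = 14.723 * 0.61930 = 9.1179 m

9.1179 m


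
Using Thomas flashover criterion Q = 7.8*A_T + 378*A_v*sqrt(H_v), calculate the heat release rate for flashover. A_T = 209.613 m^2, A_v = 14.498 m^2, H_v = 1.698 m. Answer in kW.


7.8*A_T = 1635.0
sqrt(H_v) = 1.3031
378*A_v*sqrt(H_v) = 7141.2
Q = 1635.0 + 7141.2 = 8776.1 kW

8776.1 kW


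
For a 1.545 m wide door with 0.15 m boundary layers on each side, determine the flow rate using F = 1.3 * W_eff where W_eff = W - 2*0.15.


W_eff = 1.545 - 0.30 = 1.245 m
F = 1.3 * 1.245 = 1.6185 persons/s

1.6185 persons/s


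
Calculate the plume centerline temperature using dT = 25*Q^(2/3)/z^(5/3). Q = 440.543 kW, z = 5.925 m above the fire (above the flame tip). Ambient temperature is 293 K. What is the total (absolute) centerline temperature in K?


Q^(2/3) = 57.897
z^(5/3) = 19.401
dT = 25 * 57.897 / 19.401 = 74.608 K
T = 293 + 74.608 = 367.61 K

367.61 K


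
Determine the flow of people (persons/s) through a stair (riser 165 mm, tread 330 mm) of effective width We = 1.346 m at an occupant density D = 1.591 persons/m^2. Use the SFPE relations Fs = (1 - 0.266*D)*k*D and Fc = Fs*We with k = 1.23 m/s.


1 - 0.266*D = 1 - 0.266*1.591 = 0.57679
Fs = 0.57679 * 1.23 * 1.591 = 1.1287 persons/(s*m)
Fc = 1.1287 * 1.346 = 1.5193 persons/s

1.5193 persons/s


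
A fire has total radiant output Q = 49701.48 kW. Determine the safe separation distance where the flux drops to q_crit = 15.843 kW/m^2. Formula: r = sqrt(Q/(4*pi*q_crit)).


4*pi*q_crit = 199.09
Q/(4*pi*q_crit) = 249.64
r = sqrt(249.64) = 15.800 m

15.800 m


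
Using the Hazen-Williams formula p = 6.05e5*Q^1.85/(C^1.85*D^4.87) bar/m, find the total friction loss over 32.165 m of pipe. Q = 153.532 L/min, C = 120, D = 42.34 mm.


Q^1.85 = 11078
C^1.85 = 7022.4
D^4.87 = 8.3614e+07
p/m = 0.011415 bar/m
p_total = 0.011415 * 32.165 = 0.36715 bar

0.36715 bar


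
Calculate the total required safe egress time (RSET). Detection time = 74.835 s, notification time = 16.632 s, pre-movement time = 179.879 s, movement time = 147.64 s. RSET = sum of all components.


Total = 74.835 + 16.632 + 179.879 + 147.64 = 418.986 s

418.986 s


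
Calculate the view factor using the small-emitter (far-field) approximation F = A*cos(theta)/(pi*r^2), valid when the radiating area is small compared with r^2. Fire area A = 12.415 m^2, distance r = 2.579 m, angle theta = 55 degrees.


cos(55 deg) = 0.57358
pi*r^2 = 20.895
F = 12.415 * 0.57358 / 20.895 = 0.34079

0.34079


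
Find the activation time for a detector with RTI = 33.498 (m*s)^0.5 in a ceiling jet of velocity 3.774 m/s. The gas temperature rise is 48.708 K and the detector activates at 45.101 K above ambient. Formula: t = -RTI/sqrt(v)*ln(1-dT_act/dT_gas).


dT_act/dT_gas = 0.92595
ln(1 - 0.92595) = -2.6030
t = -33.498 / sqrt(3.774) * -2.6030 = 44.883 s

44.883 s


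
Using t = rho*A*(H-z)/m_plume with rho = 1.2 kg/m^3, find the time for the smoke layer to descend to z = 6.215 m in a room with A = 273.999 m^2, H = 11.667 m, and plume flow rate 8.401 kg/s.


H - z = 5.452 m
t = 1.2 * 273.999 * 5.452 / 8.401 = 213.38 s

213.38 s


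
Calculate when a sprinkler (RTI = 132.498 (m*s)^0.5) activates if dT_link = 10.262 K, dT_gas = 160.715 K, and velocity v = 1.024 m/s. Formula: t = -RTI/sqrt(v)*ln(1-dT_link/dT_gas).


dT_link/dT_gas = 0.063852
ln(1 - 0.063852) = -0.065982
t = -132.498 / sqrt(1.024) * -0.065982 = 8.6394 s

8.6394 s


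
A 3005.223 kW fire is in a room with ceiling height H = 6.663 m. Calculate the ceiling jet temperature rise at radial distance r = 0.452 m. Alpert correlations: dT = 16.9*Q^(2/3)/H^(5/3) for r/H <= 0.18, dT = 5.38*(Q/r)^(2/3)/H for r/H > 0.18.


r/H = 0.452 / 6.663 = 0.067837
r/H <= 0.18, so dT = 16.9*Q^(2/3)/H^(5/3)
Q^(2/3) = 208.25
H^(5/3) = 23.593
dT = 16.9 * 208.25 / 23.593 = 149.17 K

149.17 K


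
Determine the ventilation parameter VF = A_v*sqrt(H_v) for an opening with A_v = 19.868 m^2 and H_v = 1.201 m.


sqrt(H_v) = 1.0959
VF = 19.868 * 1.0959 = 21.773 m^(5/2)

21.773 m^(5/2)


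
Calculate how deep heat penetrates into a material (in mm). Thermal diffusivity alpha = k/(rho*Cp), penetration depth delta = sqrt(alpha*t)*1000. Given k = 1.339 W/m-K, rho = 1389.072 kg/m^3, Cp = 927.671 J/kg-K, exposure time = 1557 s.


alpha = 1.339 / (1389.072 * 927.671) = 1.0391e-06 m^2/s
alpha * t = 0.0016179
delta = sqrt(0.0016179) * 1000 = 40.223 mm

40.223 mm


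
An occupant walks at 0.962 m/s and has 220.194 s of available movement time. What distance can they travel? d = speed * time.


d = 0.962 * 220.194 = 211.83 m

211.83 m


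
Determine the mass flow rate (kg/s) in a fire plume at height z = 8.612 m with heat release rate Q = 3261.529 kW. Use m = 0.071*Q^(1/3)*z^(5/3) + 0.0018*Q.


Q^(1/3) = 14.830
z^(5/3) = 36.183
First term = 0.071 * 14.830 * 36.183 = 38.098
Second term = 0.0018 * 3261.529 = 5.8708
m = 43.969 kg/s

43.969 kg/s


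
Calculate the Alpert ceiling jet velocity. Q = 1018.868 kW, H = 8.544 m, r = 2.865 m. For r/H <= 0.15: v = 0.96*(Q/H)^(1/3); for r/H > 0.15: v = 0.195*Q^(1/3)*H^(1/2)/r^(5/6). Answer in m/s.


r/H = 2.865 / 8.544 = 0.33532
r/H > 0.15, so v = 0.195*Q^(1/3)*H^(1/2)/r^(5/6)
Q^(1/3) = 10.063
H^(1/2) = 2.9230
r^(5/6) = 2.4040
v = 0.195 * 10.063 * 2.9230 / 2.4040 = 2.3858 m/s

2.3858 m/s


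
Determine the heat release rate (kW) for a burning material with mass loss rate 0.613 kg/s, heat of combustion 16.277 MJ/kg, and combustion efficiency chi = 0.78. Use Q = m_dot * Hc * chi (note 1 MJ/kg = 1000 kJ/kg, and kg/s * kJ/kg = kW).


Hc = 16.277 MJ/kg = 16.277 * 1000 kJ/kg = 16277 kJ/kg
Q = 0.613 kg/s * 16277 kJ/kg * 0.78 = 7782.7 kW

7782.7 kW


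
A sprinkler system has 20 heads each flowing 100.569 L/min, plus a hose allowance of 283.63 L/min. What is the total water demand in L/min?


Sprinkler demand = 20 * 100.569 = 2011.38 L/min
Total = 2011.38 + 283.63 = 2295.01 L/min

2295.01 L/min


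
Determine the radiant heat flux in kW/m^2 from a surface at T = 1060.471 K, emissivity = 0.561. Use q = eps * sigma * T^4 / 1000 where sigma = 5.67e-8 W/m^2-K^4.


T^4 = 1.2647e+12
q = 0.561 * 5.67e-8 * 1.2647e+12 / 1000 = 40.229 kW/m^2

40.229 kW/m^2


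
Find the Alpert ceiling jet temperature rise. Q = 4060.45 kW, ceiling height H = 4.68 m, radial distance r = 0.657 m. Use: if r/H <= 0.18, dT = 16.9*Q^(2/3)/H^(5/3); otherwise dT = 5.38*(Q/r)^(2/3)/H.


r/H = 0.657 / 4.68 = 0.14038
r/H <= 0.18, so dT = 16.9*Q^(2/3)/H^(5/3)
Q^(2/3) = 254.52
H^(5/3) = 13.094
dT = 16.9 * 254.52 / 13.094 = 328.49 K

328.49 K


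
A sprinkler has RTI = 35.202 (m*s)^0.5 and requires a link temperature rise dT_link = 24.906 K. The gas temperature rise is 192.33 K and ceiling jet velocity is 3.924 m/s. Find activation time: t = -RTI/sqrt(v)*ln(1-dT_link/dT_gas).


dT_link/dT_gas = 0.12950
ln(1 - 0.12950) = -0.13868
t = -35.202 / sqrt(3.924) * -0.13868 = 2.4645 s

2.4645 s


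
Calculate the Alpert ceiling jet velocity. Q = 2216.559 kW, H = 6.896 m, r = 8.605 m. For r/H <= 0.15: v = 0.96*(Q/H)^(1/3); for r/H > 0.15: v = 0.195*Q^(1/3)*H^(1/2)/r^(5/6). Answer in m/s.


r/H = 8.605 / 6.896 = 1.2478
r/H > 0.15, so v = 0.195*Q^(1/3)*H^(1/2)/r^(5/6)
Q^(1/3) = 13.038
H^(1/2) = 2.6260
r^(5/6) = 6.0112
v = 0.195 * 13.038 * 2.6260 / 6.0112 = 1.1107 m/s

1.1107 m/s


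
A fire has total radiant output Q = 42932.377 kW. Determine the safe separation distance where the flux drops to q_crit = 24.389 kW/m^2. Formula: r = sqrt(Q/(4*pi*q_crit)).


4*pi*q_crit = 306.48
Q/(4*pi*q_crit) = 140.08
r = sqrt(140.08) = 11.836 m

11.836 m


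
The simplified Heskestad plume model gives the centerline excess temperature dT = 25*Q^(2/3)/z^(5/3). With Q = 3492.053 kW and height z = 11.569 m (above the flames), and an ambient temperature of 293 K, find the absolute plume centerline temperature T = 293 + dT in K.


Q^(2/3) = 230.17
z^(5/3) = 59.178
dT = 25 * 230.17 / 59.178 = 97.238 K
T = 293 + 97.238 = 390.24 K

390.24 K


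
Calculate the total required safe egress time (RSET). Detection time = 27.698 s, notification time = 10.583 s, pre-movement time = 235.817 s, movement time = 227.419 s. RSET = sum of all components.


Total = 27.698 + 10.583 + 235.817 + 227.419 = 501.517 s

501.517 s


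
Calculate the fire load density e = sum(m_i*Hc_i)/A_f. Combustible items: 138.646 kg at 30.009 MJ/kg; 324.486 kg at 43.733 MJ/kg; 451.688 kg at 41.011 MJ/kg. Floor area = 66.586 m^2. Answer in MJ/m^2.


Total energy = 138.646*30.009 + 324.486*43.733 + 451.688*41.011
= 4160.628 + 14190.75 + 18524.18
= 36875.55 MJ
e = 36875.55 / 66.586 = 553.80 MJ/m^2

553.80 MJ/m^2


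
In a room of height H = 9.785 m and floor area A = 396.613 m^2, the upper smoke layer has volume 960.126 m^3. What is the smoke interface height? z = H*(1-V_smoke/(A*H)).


V/(A*H) = 0.24740
1 - 0.24740 = 0.75260
z = 9.785 * 0.75260 = 7.3642 m

7.3642 m


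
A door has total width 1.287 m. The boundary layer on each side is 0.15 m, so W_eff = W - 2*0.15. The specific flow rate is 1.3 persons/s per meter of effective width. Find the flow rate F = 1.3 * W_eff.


W_eff = 1.287 - 0.30 = 0.987 m
F = 1.3 * 0.987 = 1.2831 persons/s

1.2831 persons/s


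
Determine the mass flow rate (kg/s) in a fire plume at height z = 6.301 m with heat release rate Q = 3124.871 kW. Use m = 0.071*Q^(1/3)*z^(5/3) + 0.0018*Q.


Q^(1/3) = 14.620
z^(5/3) = 21.496
First term = 0.071 * 14.620 * 21.496 = 22.313
Second term = 0.0018 * 3124.871 = 5.6248
m = 27.937 kg/s

27.937 kg/s


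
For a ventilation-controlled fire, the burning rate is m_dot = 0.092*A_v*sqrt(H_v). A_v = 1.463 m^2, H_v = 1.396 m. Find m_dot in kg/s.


sqrt(H_v) = 1.1815
m_dot = 0.092 * 1.463 * 1.1815 = 0.15903 kg/s

0.15903 kg/s


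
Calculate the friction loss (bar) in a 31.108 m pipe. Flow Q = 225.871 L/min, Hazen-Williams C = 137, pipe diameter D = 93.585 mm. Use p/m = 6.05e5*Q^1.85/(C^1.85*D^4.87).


Q^1.85 = 22628
C^1.85 = 8972.9
D^4.87 = 3.9790e+09
p/m = 0.00038343 bar/m
p_total = 0.00038343 * 31.108 = 0.011928 bar

0.011928 bar


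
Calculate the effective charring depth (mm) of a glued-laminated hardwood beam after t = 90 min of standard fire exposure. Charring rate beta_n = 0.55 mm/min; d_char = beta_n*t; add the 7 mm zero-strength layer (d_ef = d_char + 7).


d_char = 0.55 * 90 = 49.5 mm
d_ef = 49.5 + 1.0*7 = 56.5 mm

56.5 mm


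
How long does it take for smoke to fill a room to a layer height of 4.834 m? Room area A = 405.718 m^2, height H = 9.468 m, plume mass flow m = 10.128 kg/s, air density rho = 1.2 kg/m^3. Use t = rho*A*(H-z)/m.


H - z = 4.634 m
t = 1.2 * 405.718 * 4.634 / 10.128 = 222.76 s

222.76 s


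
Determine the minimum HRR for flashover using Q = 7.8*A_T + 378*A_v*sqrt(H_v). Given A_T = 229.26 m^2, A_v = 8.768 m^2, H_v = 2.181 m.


7.8*A_T = 1788.228
sqrt(H_v) = 1.4768
378*A_v*sqrt(H_v) = 4894.6
Q = 1788.228 + 4894.6 = 6682.9 kW

6682.9 kW


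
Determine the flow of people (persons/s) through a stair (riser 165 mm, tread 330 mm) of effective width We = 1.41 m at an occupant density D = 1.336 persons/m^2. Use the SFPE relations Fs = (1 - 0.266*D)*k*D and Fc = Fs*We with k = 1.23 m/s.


1 - 0.266*D = 1 - 0.266*1.336 = 0.64462
Fs = 0.64462 * 1.23 * 1.336 = 1.0593 persons/(s*m)
Fc = 1.0593 * 1.41 = 1.4936 persons/s

1.4936 persons/s
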